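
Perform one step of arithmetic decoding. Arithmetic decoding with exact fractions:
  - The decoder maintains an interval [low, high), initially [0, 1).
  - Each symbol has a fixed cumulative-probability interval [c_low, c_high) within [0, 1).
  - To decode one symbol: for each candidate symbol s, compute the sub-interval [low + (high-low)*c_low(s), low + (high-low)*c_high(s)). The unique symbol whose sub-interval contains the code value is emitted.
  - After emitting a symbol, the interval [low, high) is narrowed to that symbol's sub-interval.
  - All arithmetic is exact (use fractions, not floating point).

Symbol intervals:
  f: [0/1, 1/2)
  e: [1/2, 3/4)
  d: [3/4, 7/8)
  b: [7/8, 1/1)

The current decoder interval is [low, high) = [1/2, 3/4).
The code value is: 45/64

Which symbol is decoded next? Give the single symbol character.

Answer: d

Derivation:
Interval width = high − low = 3/4 − 1/2 = 1/4
Scaled code = (code − low) / width = (45/64 − 1/2) / 1/4 = 13/16
  f: [0/1, 1/2) 
  e: [1/2, 3/4) 
  d: [3/4, 7/8) ← scaled code falls here ✓
  b: [7/8, 1/1) 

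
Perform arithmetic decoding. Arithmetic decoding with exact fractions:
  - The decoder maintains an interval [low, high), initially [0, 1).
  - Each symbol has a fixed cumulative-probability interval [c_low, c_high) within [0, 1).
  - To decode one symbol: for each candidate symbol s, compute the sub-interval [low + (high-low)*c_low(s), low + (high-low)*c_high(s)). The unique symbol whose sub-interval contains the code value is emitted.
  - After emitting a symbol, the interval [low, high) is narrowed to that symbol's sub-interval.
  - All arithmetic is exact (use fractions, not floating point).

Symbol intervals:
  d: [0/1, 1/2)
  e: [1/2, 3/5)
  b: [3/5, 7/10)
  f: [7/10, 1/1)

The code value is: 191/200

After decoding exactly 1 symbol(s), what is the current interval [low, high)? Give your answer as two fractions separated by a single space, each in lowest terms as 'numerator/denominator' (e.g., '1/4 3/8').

Answer: 7/10 1/1

Derivation:
Step 1: interval [0/1, 1/1), width = 1/1 - 0/1 = 1/1
  'd': [0/1 + 1/1*0/1, 0/1 + 1/1*1/2) = [0/1, 1/2)
  'e': [0/1 + 1/1*1/2, 0/1 + 1/1*3/5) = [1/2, 3/5)
  'b': [0/1 + 1/1*3/5, 0/1 + 1/1*7/10) = [3/5, 7/10)
  'f': [0/1 + 1/1*7/10, 0/1 + 1/1*1/1) = [7/10, 1/1) <- contains code 191/200
  emit 'f', narrow to [7/10, 1/1)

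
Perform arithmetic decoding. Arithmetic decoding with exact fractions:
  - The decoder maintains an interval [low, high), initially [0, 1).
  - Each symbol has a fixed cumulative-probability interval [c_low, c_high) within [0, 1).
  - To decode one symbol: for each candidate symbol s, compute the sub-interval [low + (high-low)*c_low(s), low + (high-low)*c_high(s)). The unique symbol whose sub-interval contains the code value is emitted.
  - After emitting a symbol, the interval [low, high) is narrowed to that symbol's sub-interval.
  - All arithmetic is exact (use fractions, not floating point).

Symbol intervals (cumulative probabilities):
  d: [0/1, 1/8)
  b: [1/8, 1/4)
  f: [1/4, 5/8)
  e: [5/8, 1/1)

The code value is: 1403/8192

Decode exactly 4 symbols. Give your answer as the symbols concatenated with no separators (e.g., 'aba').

Answer: bffb

Derivation:
Step 1: interval [0/1, 1/1), width = 1/1 - 0/1 = 1/1
  'd': [0/1 + 1/1*0/1, 0/1 + 1/1*1/8) = [0/1, 1/8)
  'b': [0/1 + 1/1*1/8, 0/1 + 1/1*1/4) = [1/8, 1/4) <- contains code 1403/8192
  'f': [0/1 + 1/1*1/4, 0/1 + 1/1*5/8) = [1/4, 5/8)
  'e': [0/1 + 1/1*5/8, 0/1 + 1/1*1/1) = [5/8, 1/1)
  emit 'b', narrow to [1/8, 1/4)
Step 2: interval [1/8, 1/4), width = 1/4 - 1/8 = 1/8
  'd': [1/8 + 1/8*0/1, 1/8 + 1/8*1/8) = [1/8, 9/64)
  'b': [1/8 + 1/8*1/8, 1/8 + 1/8*1/4) = [9/64, 5/32)
  'f': [1/8 + 1/8*1/4, 1/8 + 1/8*5/8) = [5/32, 13/64) <- contains code 1403/8192
  'e': [1/8 + 1/8*5/8, 1/8 + 1/8*1/1) = [13/64, 1/4)
  emit 'f', narrow to [5/32, 13/64)
Step 3: interval [5/32, 13/64), width = 13/64 - 5/32 = 3/64
  'd': [5/32 + 3/64*0/1, 5/32 + 3/64*1/8) = [5/32, 83/512)
  'b': [5/32 + 3/64*1/8, 5/32 + 3/64*1/4) = [83/512, 43/256)
  'f': [5/32 + 3/64*1/4, 5/32 + 3/64*5/8) = [43/256, 95/512) <- contains code 1403/8192
  'e': [5/32 + 3/64*5/8, 5/32 + 3/64*1/1) = [95/512, 13/64)
  emit 'f', narrow to [43/256, 95/512)
Step 4: interval [43/256, 95/512), width = 95/512 - 43/256 = 9/512
  'd': [43/256 + 9/512*0/1, 43/256 + 9/512*1/8) = [43/256, 697/4096)
  'b': [43/256 + 9/512*1/8, 43/256 + 9/512*1/4) = [697/4096, 353/2048) <- contains code 1403/8192
  'f': [43/256 + 9/512*1/4, 43/256 + 9/512*5/8) = [353/2048, 733/4096)
  'e': [43/256 + 9/512*5/8, 43/256 + 9/512*1/1) = [733/4096, 95/512)
  emit 'b', narrow to [697/4096, 353/2048)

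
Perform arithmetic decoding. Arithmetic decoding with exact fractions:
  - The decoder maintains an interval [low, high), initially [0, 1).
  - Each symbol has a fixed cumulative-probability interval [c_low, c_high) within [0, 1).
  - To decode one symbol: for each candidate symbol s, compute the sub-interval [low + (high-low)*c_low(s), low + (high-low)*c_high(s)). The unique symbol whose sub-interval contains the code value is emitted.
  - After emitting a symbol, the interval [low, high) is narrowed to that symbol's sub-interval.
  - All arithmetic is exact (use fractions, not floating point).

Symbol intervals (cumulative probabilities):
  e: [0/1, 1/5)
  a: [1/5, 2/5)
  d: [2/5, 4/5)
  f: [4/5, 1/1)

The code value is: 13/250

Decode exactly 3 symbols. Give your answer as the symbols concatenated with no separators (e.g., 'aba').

Answer: eaa

Derivation:
Step 1: interval [0/1, 1/1), width = 1/1 - 0/1 = 1/1
  'e': [0/1 + 1/1*0/1, 0/1 + 1/1*1/5) = [0/1, 1/5) <- contains code 13/250
  'a': [0/1 + 1/1*1/5, 0/1 + 1/1*2/5) = [1/5, 2/5)
  'd': [0/1 + 1/1*2/5, 0/1 + 1/1*4/5) = [2/5, 4/5)
  'f': [0/1 + 1/1*4/5, 0/1 + 1/1*1/1) = [4/5, 1/1)
  emit 'e', narrow to [0/1, 1/5)
Step 2: interval [0/1, 1/5), width = 1/5 - 0/1 = 1/5
  'e': [0/1 + 1/5*0/1, 0/1 + 1/5*1/5) = [0/1, 1/25)
  'a': [0/1 + 1/5*1/5, 0/1 + 1/5*2/5) = [1/25, 2/25) <- contains code 13/250
  'd': [0/1 + 1/5*2/5, 0/1 + 1/5*4/5) = [2/25, 4/25)
  'f': [0/1 + 1/5*4/5, 0/1 + 1/5*1/1) = [4/25, 1/5)
  emit 'a', narrow to [1/25, 2/25)
Step 3: interval [1/25, 2/25), width = 2/25 - 1/25 = 1/25
  'e': [1/25 + 1/25*0/1, 1/25 + 1/25*1/5) = [1/25, 6/125)
  'a': [1/25 + 1/25*1/5, 1/25 + 1/25*2/5) = [6/125, 7/125) <- contains code 13/250
  'd': [1/25 + 1/25*2/5, 1/25 + 1/25*4/5) = [7/125, 9/125)
  'f': [1/25 + 1/25*4/5, 1/25 + 1/25*1/1) = [9/125, 2/25)
  emit 'a', narrow to [6/125, 7/125)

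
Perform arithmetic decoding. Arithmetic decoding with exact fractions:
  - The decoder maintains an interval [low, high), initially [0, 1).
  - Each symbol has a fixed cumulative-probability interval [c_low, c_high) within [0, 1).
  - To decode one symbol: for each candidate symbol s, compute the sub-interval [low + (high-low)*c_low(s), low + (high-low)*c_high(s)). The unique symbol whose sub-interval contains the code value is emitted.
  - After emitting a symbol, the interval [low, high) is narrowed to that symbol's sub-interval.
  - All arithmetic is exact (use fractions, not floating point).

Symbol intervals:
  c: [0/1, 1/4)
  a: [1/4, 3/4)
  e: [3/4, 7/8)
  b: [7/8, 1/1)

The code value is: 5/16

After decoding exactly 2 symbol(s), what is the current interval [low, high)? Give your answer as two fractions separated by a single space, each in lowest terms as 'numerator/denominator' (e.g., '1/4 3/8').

Answer: 1/4 3/8

Derivation:
Step 1: interval [0/1, 1/1), width = 1/1 - 0/1 = 1/1
  'c': [0/1 + 1/1*0/1, 0/1 + 1/1*1/4) = [0/1, 1/4)
  'a': [0/1 + 1/1*1/4, 0/1 + 1/1*3/4) = [1/4, 3/4) <- contains code 5/16
  'e': [0/1 + 1/1*3/4, 0/1 + 1/1*7/8) = [3/4, 7/8)
  'b': [0/1 + 1/1*7/8, 0/1 + 1/1*1/1) = [7/8, 1/1)
  emit 'a', narrow to [1/4, 3/4)
Step 2: interval [1/4, 3/4), width = 3/4 - 1/4 = 1/2
  'c': [1/4 + 1/2*0/1, 1/4 + 1/2*1/4) = [1/4, 3/8) <- contains code 5/16
  'a': [1/4 + 1/2*1/4, 1/4 + 1/2*3/4) = [3/8, 5/8)
  'e': [1/4 + 1/2*3/4, 1/4 + 1/2*7/8) = [5/8, 11/16)
  'b': [1/4 + 1/2*7/8, 1/4 + 1/2*1/1) = [11/16, 3/4)
  emit 'c', narrow to [1/4, 3/8)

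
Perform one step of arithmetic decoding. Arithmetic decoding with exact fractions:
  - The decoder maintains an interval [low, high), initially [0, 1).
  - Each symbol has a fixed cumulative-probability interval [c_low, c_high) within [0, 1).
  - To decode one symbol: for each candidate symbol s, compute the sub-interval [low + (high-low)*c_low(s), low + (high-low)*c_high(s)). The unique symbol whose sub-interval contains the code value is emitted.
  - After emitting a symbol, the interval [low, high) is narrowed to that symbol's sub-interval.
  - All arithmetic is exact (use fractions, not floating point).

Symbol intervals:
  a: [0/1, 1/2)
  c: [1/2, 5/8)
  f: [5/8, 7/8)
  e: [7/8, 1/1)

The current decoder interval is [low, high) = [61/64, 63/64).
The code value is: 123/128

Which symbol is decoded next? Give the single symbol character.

Interval width = high − low = 63/64 − 61/64 = 1/32
Scaled code = (code − low) / width = (123/128 − 61/64) / 1/32 = 1/4
  a: [0/1, 1/2) ← scaled code falls here ✓
  c: [1/2, 5/8) 
  f: [5/8, 7/8) 
  e: [7/8, 1/1) 

Answer: a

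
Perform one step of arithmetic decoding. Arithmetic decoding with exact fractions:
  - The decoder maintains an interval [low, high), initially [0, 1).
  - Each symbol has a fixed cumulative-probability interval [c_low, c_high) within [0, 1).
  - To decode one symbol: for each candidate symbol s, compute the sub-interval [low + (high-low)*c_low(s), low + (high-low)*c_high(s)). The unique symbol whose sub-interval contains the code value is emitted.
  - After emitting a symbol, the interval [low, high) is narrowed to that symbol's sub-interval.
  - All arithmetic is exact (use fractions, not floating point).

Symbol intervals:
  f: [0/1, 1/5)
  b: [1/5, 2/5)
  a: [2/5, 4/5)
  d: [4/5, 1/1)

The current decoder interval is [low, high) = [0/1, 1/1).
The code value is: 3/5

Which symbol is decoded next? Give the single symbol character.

Interval width = high − low = 1/1 − 0/1 = 1/1
Scaled code = (code − low) / width = (3/5 − 0/1) / 1/1 = 3/5
  f: [0/1, 1/5) 
  b: [1/5, 2/5) 
  a: [2/5, 4/5) ← scaled code falls here ✓
  d: [4/5, 1/1) 

Answer: a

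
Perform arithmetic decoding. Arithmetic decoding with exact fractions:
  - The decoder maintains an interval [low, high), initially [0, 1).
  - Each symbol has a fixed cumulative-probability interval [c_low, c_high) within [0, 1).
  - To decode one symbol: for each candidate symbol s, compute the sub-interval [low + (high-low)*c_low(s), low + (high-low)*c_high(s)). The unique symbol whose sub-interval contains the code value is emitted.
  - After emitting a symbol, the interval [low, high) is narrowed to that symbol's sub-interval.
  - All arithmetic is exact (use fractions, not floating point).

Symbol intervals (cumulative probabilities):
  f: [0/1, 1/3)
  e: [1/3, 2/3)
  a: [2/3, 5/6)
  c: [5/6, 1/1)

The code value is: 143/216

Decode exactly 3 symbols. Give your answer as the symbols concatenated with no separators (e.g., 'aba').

Step 1: interval [0/1, 1/1), width = 1/1 - 0/1 = 1/1
  'f': [0/1 + 1/1*0/1, 0/1 + 1/1*1/3) = [0/1, 1/3)
  'e': [0/1 + 1/1*1/3, 0/1 + 1/1*2/3) = [1/3, 2/3) <- contains code 143/216
  'a': [0/1 + 1/1*2/3, 0/1 + 1/1*5/6) = [2/3, 5/6)
  'c': [0/1 + 1/1*5/6, 0/1 + 1/1*1/1) = [5/6, 1/1)
  emit 'e', narrow to [1/3, 2/3)
Step 2: interval [1/3, 2/3), width = 2/3 - 1/3 = 1/3
  'f': [1/3 + 1/3*0/1, 1/3 + 1/3*1/3) = [1/3, 4/9)
  'e': [1/3 + 1/3*1/3, 1/3 + 1/3*2/3) = [4/9, 5/9)
  'a': [1/3 + 1/3*2/3, 1/3 + 1/3*5/6) = [5/9, 11/18)
  'c': [1/3 + 1/3*5/6, 1/3 + 1/3*1/1) = [11/18, 2/3) <- contains code 143/216
  emit 'c', narrow to [11/18, 2/3)
Step 3: interval [11/18, 2/3), width = 2/3 - 11/18 = 1/18
  'f': [11/18 + 1/18*0/1, 11/18 + 1/18*1/3) = [11/18, 17/27)
  'e': [11/18 + 1/18*1/3, 11/18 + 1/18*2/3) = [17/27, 35/54)
  'a': [11/18 + 1/18*2/3, 11/18 + 1/18*5/6) = [35/54, 71/108)
  'c': [11/18 + 1/18*5/6, 11/18 + 1/18*1/1) = [71/108, 2/3) <- contains code 143/216
  emit 'c', narrow to [71/108, 2/3)

Answer: ecc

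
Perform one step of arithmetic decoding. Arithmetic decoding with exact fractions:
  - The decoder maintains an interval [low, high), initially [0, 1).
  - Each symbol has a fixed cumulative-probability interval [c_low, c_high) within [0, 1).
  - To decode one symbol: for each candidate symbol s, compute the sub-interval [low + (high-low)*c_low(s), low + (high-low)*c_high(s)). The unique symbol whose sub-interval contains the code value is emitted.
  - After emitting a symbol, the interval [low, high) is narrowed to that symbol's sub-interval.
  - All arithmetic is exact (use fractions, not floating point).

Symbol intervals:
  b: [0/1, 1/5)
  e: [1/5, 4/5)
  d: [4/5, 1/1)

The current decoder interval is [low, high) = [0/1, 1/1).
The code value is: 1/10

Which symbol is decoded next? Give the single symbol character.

Answer: b

Derivation:
Interval width = high − low = 1/1 − 0/1 = 1/1
Scaled code = (code − low) / width = (1/10 − 0/1) / 1/1 = 1/10
  b: [0/1, 1/5) ← scaled code falls here ✓
  e: [1/5, 4/5) 
  d: [4/5, 1/1) 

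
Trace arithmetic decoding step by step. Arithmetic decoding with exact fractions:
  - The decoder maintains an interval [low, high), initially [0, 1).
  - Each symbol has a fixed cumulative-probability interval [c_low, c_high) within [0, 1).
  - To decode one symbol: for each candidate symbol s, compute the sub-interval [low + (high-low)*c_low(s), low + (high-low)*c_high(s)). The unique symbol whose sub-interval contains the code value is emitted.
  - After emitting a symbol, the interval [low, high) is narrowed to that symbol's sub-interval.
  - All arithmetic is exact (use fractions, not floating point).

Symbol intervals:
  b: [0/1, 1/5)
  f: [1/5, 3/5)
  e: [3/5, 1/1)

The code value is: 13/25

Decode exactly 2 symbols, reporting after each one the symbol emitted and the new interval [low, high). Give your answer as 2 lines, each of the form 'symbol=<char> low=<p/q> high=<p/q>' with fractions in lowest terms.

Step 1: interval [0/1, 1/1), width = 1/1 - 0/1 = 1/1
  'b': [0/1 + 1/1*0/1, 0/1 + 1/1*1/5) = [0/1, 1/5)
  'f': [0/1 + 1/1*1/5, 0/1 + 1/1*3/5) = [1/5, 3/5) <- contains code 13/25
  'e': [0/1 + 1/1*3/5, 0/1 + 1/1*1/1) = [3/5, 1/1)
  emit 'f', narrow to [1/5, 3/5)
Step 2: interval [1/5, 3/5), width = 3/5 - 1/5 = 2/5
  'b': [1/5 + 2/5*0/1, 1/5 + 2/5*1/5) = [1/5, 7/25)
  'f': [1/5 + 2/5*1/5, 1/5 + 2/5*3/5) = [7/25, 11/25)
  'e': [1/5 + 2/5*3/5, 1/5 + 2/5*1/1) = [11/25, 3/5) <- contains code 13/25
  emit 'e', narrow to [11/25, 3/5)

Answer: symbol=f low=1/5 high=3/5
symbol=e low=11/25 high=3/5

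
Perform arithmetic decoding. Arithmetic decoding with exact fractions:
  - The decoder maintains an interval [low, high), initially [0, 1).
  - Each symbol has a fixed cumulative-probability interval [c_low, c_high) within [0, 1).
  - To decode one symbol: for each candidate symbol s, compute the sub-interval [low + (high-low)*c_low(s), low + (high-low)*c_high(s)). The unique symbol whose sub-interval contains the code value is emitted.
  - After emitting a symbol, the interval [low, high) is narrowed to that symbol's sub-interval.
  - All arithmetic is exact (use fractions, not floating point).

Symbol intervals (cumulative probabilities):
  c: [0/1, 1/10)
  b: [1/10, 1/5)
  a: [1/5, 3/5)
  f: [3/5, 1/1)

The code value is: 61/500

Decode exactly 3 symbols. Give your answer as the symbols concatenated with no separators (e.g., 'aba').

Step 1: interval [0/1, 1/1), width = 1/1 - 0/1 = 1/1
  'c': [0/1 + 1/1*0/1, 0/1 + 1/1*1/10) = [0/1, 1/10)
  'b': [0/1 + 1/1*1/10, 0/1 + 1/1*1/5) = [1/10, 1/5) <- contains code 61/500
  'a': [0/1 + 1/1*1/5, 0/1 + 1/1*3/5) = [1/5, 3/5)
  'f': [0/1 + 1/1*3/5, 0/1 + 1/1*1/1) = [3/5, 1/1)
  emit 'b', narrow to [1/10, 1/5)
Step 2: interval [1/10, 1/5), width = 1/5 - 1/10 = 1/10
  'c': [1/10 + 1/10*0/1, 1/10 + 1/10*1/10) = [1/10, 11/100)
  'b': [1/10 + 1/10*1/10, 1/10 + 1/10*1/5) = [11/100, 3/25)
  'a': [1/10 + 1/10*1/5, 1/10 + 1/10*3/5) = [3/25, 4/25) <- contains code 61/500
  'f': [1/10 + 1/10*3/5, 1/10 + 1/10*1/1) = [4/25, 1/5)
  emit 'a', narrow to [3/25, 4/25)
Step 3: interval [3/25, 4/25), width = 4/25 - 3/25 = 1/25
  'c': [3/25 + 1/25*0/1, 3/25 + 1/25*1/10) = [3/25, 31/250) <- contains code 61/500
  'b': [3/25 + 1/25*1/10, 3/25 + 1/25*1/5) = [31/250, 16/125)
  'a': [3/25 + 1/25*1/5, 3/25 + 1/25*3/5) = [16/125, 18/125)
  'f': [3/25 + 1/25*3/5, 3/25 + 1/25*1/1) = [18/125, 4/25)
  emit 'c', narrow to [3/25, 31/250)

Answer: bac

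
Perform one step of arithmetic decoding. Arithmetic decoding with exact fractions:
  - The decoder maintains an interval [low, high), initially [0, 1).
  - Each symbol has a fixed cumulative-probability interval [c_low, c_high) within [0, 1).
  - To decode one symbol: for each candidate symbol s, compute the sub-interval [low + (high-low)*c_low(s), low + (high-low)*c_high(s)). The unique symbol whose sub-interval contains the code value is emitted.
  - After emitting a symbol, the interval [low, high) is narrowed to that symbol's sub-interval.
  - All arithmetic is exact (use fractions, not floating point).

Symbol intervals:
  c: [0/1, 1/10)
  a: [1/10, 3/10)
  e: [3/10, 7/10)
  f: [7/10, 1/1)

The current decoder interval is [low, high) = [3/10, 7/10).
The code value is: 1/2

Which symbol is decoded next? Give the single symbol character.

Answer: e

Derivation:
Interval width = high − low = 7/10 − 3/10 = 2/5
Scaled code = (code − low) / width = (1/2 − 3/10) / 2/5 = 1/2
  c: [0/1, 1/10) 
  a: [1/10, 3/10) 
  e: [3/10, 7/10) ← scaled code falls here ✓
  f: [7/10, 1/1) 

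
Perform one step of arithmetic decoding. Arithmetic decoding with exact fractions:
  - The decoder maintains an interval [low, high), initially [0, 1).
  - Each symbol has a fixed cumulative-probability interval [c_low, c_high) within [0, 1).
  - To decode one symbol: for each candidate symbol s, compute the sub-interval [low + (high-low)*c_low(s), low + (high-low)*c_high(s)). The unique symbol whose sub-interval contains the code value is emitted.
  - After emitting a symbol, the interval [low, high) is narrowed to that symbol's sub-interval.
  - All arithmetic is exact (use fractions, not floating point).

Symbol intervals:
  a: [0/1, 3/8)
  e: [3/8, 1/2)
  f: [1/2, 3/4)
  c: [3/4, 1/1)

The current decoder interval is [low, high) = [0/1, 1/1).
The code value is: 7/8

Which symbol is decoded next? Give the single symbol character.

Answer: c

Derivation:
Interval width = high − low = 1/1 − 0/1 = 1/1
Scaled code = (code − low) / width = (7/8 − 0/1) / 1/1 = 7/8
  a: [0/1, 3/8) 
  e: [3/8, 1/2) 
  f: [1/2, 3/4) 
  c: [3/4, 1/1) ← scaled code falls here ✓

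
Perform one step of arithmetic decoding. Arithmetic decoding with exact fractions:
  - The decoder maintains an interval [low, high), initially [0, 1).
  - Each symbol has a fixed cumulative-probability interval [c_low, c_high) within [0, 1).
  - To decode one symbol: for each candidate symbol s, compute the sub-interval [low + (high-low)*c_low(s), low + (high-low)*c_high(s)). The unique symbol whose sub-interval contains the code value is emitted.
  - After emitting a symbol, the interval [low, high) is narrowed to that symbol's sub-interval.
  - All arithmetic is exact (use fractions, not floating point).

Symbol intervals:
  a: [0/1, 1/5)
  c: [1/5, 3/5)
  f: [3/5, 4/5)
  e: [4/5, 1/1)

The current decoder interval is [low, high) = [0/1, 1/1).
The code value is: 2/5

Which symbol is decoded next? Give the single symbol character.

Interval width = high − low = 1/1 − 0/1 = 1/1
Scaled code = (code − low) / width = (2/5 − 0/1) / 1/1 = 2/5
  a: [0/1, 1/5) 
  c: [1/5, 3/5) ← scaled code falls here ✓
  f: [3/5, 4/5) 
  e: [4/5, 1/1) 

Answer: c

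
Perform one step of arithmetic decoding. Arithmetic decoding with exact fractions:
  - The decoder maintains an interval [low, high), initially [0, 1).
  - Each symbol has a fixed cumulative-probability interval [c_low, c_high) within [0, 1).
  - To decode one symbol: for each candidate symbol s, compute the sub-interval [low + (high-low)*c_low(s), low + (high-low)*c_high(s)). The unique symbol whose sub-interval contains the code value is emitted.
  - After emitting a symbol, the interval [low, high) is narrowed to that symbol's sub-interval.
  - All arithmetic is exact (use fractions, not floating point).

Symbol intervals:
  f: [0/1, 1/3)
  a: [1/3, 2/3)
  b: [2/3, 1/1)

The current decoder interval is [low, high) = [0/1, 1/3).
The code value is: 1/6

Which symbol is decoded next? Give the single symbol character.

Interval width = high − low = 1/3 − 0/1 = 1/3
Scaled code = (code − low) / width = (1/6 − 0/1) / 1/3 = 1/2
  f: [0/1, 1/3) 
  a: [1/3, 2/3) ← scaled code falls here ✓
  b: [2/3, 1/1) 

Answer: a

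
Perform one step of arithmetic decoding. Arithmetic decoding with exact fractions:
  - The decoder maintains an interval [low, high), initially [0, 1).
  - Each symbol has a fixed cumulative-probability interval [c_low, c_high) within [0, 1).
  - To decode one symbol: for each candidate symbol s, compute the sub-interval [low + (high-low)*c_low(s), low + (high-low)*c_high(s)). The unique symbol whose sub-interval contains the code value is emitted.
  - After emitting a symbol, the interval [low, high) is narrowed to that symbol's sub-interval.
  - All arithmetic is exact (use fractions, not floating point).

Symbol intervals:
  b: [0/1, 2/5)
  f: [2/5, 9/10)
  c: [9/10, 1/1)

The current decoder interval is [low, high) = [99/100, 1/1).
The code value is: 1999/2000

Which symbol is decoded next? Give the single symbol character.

Answer: c

Derivation:
Interval width = high − low = 1/1 − 99/100 = 1/100
Scaled code = (code − low) / width = (1999/2000 − 99/100) / 1/100 = 19/20
  b: [0/1, 2/5) 
  f: [2/5, 9/10) 
  c: [9/10, 1/1) ← scaled code falls here ✓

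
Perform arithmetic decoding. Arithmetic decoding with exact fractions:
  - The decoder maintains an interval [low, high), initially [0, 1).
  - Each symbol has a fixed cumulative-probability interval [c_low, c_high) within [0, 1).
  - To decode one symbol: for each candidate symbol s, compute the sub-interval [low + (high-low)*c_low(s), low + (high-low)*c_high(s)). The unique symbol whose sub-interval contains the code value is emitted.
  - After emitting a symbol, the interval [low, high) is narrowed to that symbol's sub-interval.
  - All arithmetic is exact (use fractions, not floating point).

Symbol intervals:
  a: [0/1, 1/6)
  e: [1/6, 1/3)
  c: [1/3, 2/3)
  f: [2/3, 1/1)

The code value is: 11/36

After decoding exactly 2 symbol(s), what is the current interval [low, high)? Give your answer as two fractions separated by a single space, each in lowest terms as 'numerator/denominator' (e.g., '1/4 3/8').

Step 1: interval [0/1, 1/1), width = 1/1 - 0/1 = 1/1
  'a': [0/1 + 1/1*0/1, 0/1 + 1/1*1/6) = [0/1, 1/6)
  'e': [0/1 + 1/1*1/6, 0/1 + 1/1*1/3) = [1/6, 1/3) <- contains code 11/36
  'c': [0/1 + 1/1*1/3, 0/1 + 1/1*2/3) = [1/3, 2/3)
  'f': [0/1 + 1/1*2/3, 0/1 + 1/1*1/1) = [2/3, 1/1)
  emit 'e', narrow to [1/6, 1/3)
Step 2: interval [1/6, 1/3), width = 1/3 - 1/6 = 1/6
  'a': [1/6 + 1/6*0/1, 1/6 + 1/6*1/6) = [1/6, 7/36)
  'e': [1/6 + 1/6*1/6, 1/6 + 1/6*1/3) = [7/36, 2/9)
  'c': [1/6 + 1/6*1/3, 1/6 + 1/6*2/3) = [2/9, 5/18)
  'f': [1/6 + 1/6*2/3, 1/6 + 1/6*1/1) = [5/18, 1/3) <- contains code 11/36
  emit 'f', narrow to [5/18, 1/3)

Answer: 5/18 1/3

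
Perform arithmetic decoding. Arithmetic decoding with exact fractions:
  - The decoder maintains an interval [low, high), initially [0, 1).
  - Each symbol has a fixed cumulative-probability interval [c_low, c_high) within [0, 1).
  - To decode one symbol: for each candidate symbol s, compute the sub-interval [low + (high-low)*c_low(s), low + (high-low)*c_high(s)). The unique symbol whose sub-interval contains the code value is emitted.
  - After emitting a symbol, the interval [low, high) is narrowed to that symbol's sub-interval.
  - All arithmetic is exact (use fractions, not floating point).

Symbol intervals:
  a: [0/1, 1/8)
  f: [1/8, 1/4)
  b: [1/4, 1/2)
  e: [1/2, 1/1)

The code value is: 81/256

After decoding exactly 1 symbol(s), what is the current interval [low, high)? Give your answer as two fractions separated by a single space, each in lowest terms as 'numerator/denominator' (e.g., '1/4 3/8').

Step 1: interval [0/1, 1/1), width = 1/1 - 0/1 = 1/1
  'a': [0/1 + 1/1*0/1, 0/1 + 1/1*1/8) = [0/1, 1/8)
  'f': [0/1 + 1/1*1/8, 0/1 + 1/1*1/4) = [1/8, 1/4)
  'b': [0/1 + 1/1*1/4, 0/1 + 1/1*1/2) = [1/4, 1/2) <- contains code 81/256
  'e': [0/1 + 1/1*1/2, 0/1 + 1/1*1/1) = [1/2, 1/1)
  emit 'b', narrow to [1/4, 1/2)

Answer: 1/4 1/2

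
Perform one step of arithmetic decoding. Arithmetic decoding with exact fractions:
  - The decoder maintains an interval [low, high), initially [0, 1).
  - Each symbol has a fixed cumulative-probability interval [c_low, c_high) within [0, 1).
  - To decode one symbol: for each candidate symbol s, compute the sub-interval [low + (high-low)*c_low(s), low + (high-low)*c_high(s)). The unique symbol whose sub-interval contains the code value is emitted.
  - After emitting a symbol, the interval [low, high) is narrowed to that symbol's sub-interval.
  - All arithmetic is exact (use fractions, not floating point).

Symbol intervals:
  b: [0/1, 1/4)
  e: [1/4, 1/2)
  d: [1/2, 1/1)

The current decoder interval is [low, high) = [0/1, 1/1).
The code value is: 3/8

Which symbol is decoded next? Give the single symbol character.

Interval width = high − low = 1/1 − 0/1 = 1/1
Scaled code = (code − low) / width = (3/8 − 0/1) / 1/1 = 3/8
  b: [0/1, 1/4) 
  e: [1/4, 1/2) ← scaled code falls here ✓
  d: [1/2, 1/1) 

Answer: e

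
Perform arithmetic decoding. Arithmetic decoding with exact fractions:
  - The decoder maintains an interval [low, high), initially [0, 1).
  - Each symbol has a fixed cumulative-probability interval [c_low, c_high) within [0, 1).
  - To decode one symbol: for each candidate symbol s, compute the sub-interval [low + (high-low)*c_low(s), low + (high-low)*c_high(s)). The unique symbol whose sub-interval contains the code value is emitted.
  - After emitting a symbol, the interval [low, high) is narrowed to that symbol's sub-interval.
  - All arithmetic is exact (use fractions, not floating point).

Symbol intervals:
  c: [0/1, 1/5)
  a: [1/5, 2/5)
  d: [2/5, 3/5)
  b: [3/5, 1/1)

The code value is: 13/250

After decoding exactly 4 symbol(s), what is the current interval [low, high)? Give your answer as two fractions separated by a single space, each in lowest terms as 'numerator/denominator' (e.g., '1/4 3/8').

Answer: 32/625 33/625

Derivation:
Step 1: interval [0/1, 1/1), width = 1/1 - 0/1 = 1/1
  'c': [0/1 + 1/1*0/1, 0/1 + 1/1*1/5) = [0/1, 1/5) <- contains code 13/250
  'a': [0/1 + 1/1*1/5, 0/1 + 1/1*2/5) = [1/5, 2/5)
  'd': [0/1 + 1/1*2/5, 0/1 + 1/1*3/5) = [2/5, 3/5)
  'b': [0/1 + 1/1*3/5, 0/1 + 1/1*1/1) = [3/5, 1/1)
  emit 'c', narrow to [0/1, 1/5)
Step 2: interval [0/1, 1/5), width = 1/5 - 0/1 = 1/5
  'c': [0/1 + 1/5*0/1, 0/1 + 1/5*1/5) = [0/1, 1/25)
  'a': [0/1 + 1/5*1/5, 0/1 + 1/5*2/5) = [1/25, 2/25) <- contains code 13/250
  'd': [0/1 + 1/5*2/5, 0/1 + 1/5*3/5) = [2/25, 3/25)
  'b': [0/1 + 1/5*3/5, 0/1 + 1/5*1/1) = [3/25, 1/5)
  emit 'a', narrow to [1/25, 2/25)
Step 3: interval [1/25, 2/25), width = 2/25 - 1/25 = 1/25
  'c': [1/25 + 1/25*0/1, 1/25 + 1/25*1/5) = [1/25, 6/125)
  'a': [1/25 + 1/25*1/5, 1/25 + 1/25*2/5) = [6/125, 7/125) <- contains code 13/250
  'd': [1/25 + 1/25*2/5, 1/25 + 1/25*3/5) = [7/125, 8/125)
  'b': [1/25 + 1/25*3/5, 1/25 + 1/25*1/1) = [8/125, 2/25)
  emit 'a', narrow to [6/125, 7/125)
Step 4: interval [6/125, 7/125), width = 7/125 - 6/125 = 1/125
  'c': [6/125 + 1/125*0/1, 6/125 + 1/125*1/5) = [6/125, 31/625)
  'a': [6/125 + 1/125*1/5, 6/125 + 1/125*2/5) = [31/625, 32/625)
  'd': [6/125 + 1/125*2/5, 6/125 + 1/125*3/5) = [32/625, 33/625) <- contains code 13/250
  'b': [6/125 + 1/125*3/5, 6/125 + 1/125*1/1) = [33/625, 7/125)
  emit 'd', narrow to [32/625, 33/625)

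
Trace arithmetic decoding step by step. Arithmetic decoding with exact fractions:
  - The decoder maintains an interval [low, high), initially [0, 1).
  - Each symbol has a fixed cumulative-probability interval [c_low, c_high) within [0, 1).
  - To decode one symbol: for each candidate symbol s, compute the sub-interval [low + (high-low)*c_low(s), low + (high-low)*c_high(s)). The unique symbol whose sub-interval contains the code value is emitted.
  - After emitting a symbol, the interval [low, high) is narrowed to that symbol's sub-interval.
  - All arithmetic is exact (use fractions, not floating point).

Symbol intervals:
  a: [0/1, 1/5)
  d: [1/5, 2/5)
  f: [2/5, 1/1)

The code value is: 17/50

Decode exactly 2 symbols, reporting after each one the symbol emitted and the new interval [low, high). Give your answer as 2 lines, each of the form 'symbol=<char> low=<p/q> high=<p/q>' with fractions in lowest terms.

Step 1: interval [0/1, 1/1), width = 1/1 - 0/1 = 1/1
  'a': [0/1 + 1/1*0/1, 0/1 + 1/1*1/5) = [0/1, 1/5)
  'd': [0/1 + 1/1*1/5, 0/1 + 1/1*2/5) = [1/5, 2/5) <- contains code 17/50
  'f': [0/1 + 1/1*2/5, 0/1 + 1/1*1/1) = [2/5, 1/1)
  emit 'd', narrow to [1/5, 2/5)
Step 2: interval [1/5, 2/5), width = 2/5 - 1/5 = 1/5
  'a': [1/5 + 1/5*0/1, 1/5 + 1/5*1/5) = [1/5, 6/25)
  'd': [1/5 + 1/5*1/5, 1/5 + 1/5*2/5) = [6/25, 7/25)
  'f': [1/5 + 1/5*2/5, 1/5 + 1/5*1/1) = [7/25, 2/5) <- contains code 17/50
  emit 'f', narrow to [7/25, 2/5)

Answer: symbol=d low=1/5 high=2/5
symbol=f low=7/25 high=2/5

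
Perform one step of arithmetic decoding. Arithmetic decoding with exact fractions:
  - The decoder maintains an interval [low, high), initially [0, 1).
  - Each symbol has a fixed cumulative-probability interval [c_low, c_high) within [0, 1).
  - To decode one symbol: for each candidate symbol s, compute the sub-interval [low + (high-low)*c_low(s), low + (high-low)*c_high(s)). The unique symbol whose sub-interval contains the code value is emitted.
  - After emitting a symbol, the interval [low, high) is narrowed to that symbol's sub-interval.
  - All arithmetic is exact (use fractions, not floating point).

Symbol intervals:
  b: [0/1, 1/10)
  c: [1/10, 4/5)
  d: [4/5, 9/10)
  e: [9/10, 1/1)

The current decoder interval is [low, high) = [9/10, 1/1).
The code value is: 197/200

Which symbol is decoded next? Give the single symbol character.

Interval width = high − low = 1/1 − 9/10 = 1/10
Scaled code = (code − low) / width = (197/200 − 9/10) / 1/10 = 17/20
  b: [0/1, 1/10) 
  c: [1/10, 4/5) 
  d: [4/5, 9/10) ← scaled code falls here ✓
  e: [9/10, 1/1) 

Answer: d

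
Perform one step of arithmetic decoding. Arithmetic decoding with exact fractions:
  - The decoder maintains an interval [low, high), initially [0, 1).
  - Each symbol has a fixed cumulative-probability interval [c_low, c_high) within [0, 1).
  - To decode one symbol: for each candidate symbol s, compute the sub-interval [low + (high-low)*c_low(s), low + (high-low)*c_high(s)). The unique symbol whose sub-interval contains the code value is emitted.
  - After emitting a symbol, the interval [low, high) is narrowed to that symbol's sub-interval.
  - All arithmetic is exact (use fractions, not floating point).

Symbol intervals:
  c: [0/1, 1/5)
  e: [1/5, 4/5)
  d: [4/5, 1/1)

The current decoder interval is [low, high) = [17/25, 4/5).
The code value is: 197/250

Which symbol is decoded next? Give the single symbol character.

Answer: d

Derivation:
Interval width = high − low = 4/5 − 17/25 = 3/25
Scaled code = (code − low) / width = (197/250 − 17/25) / 3/25 = 9/10
  c: [0/1, 1/5) 
  e: [1/5, 4/5) 
  d: [4/5, 1/1) ← scaled code falls here ✓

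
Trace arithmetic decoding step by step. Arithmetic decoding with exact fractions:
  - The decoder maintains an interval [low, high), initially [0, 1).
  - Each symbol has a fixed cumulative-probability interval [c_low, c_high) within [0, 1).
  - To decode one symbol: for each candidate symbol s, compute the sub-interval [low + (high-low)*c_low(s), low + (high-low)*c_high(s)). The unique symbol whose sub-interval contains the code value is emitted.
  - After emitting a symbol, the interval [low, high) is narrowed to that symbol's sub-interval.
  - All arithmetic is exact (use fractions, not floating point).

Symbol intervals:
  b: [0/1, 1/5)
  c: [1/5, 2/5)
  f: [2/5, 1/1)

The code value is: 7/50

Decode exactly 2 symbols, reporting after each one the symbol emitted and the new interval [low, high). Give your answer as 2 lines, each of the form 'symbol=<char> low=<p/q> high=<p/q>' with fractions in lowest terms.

Answer: symbol=b low=0/1 high=1/5
symbol=f low=2/25 high=1/5

Derivation:
Step 1: interval [0/1, 1/1), width = 1/1 - 0/1 = 1/1
  'b': [0/1 + 1/1*0/1, 0/1 + 1/1*1/5) = [0/1, 1/5) <- contains code 7/50
  'c': [0/1 + 1/1*1/5, 0/1 + 1/1*2/5) = [1/5, 2/5)
  'f': [0/1 + 1/1*2/5, 0/1 + 1/1*1/1) = [2/5, 1/1)
  emit 'b', narrow to [0/1, 1/5)
Step 2: interval [0/1, 1/5), width = 1/5 - 0/1 = 1/5
  'b': [0/1 + 1/5*0/1, 0/1 + 1/5*1/5) = [0/1, 1/25)
  'c': [0/1 + 1/5*1/5, 0/1 + 1/5*2/5) = [1/25, 2/25)
  'f': [0/1 + 1/5*2/5, 0/1 + 1/5*1/1) = [2/25, 1/5) <- contains code 7/50
  emit 'f', narrow to [2/25, 1/5)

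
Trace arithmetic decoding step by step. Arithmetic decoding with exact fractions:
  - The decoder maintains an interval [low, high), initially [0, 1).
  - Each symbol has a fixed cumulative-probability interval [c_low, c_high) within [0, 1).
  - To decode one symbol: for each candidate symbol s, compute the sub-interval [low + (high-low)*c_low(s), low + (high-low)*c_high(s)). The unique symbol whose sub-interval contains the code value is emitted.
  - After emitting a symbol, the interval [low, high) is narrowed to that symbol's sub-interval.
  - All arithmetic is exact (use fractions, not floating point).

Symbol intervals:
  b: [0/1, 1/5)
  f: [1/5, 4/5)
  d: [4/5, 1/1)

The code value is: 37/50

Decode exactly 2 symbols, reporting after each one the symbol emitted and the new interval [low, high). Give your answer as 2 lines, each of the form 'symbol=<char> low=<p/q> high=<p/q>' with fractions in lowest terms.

Step 1: interval [0/1, 1/1), width = 1/1 - 0/1 = 1/1
  'b': [0/1 + 1/1*0/1, 0/1 + 1/1*1/5) = [0/1, 1/5)
  'f': [0/1 + 1/1*1/5, 0/1 + 1/1*4/5) = [1/5, 4/5) <- contains code 37/50
  'd': [0/1 + 1/1*4/5, 0/1 + 1/1*1/1) = [4/5, 1/1)
  emit 'f', narrow to [1/5, 4/5)
Step 2: interval [1/5, 4/5), width = 4/5 - 1/5 = 3/5
  'b': [1/5 + 3/5*0/1, 1/5 + 3/5*1/5) = [1/5, 8/25)
  'f': [1/5 + 3/5*1/5, 1/5 + 3/5*4/5) = [8/25, 17/25)
  'd': [1/5 + 3/5*4/5, 1/5 + 3/5*1/1) = [17/25, 4/5) <- contains code 37/50
  emit 'd', narrow to [17/25, 4/5)

Answer: symbol=f low=1/5 high=4/5
symbol=d low=17/25 high=4/5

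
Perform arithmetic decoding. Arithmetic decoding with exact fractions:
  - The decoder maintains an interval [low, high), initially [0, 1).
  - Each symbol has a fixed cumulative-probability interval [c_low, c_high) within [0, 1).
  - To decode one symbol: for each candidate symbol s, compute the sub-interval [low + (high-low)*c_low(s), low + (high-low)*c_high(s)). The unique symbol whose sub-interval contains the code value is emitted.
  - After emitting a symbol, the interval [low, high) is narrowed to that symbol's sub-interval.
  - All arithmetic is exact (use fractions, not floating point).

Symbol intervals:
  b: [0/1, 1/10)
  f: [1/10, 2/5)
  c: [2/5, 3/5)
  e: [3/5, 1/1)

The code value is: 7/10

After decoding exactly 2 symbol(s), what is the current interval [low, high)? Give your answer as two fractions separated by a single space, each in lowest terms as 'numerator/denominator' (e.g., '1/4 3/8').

Step 1: interval [0/1, 1/1), width = 1/1 - 0/1 = 1/1
  'b': [0/1 + 1/1*0/1, 0/1 + 1/1*1/10) = [0/1, 1/10)
  'f': [0/1 + 1/1*1/10, 0/1 + 1/1*2/5) = [1/10, 2/5)
  'c': [0/1 + 1/1*2/5, 0/1 + 1/1*3/5) = [2/5, 3/5)
  'e': [0/1 + 1/1*3/5, 0/1 + 1/1*1/1) = [3/5, 1/1) <- contains code 7/10
  emit 'e', narrow to [3/5, 1/1)
Step 2: interval [3/5, 1/1), width = 1/1 - 3/5 = 2/5
  'b': [3/5 + 2/5*0/1, 3/5 + 2/5*1/10) = [3/5, 16/25)
  'f': [3/5 + 2/5*1/10, 3/5 + 2/5*2/5) = [16/25, 19/25) <- contains code 7/10
  'c': [3/5 + 2/5*2/5, 3/5 + 2/5*3/5) = [19/25, 21/25)
  'e': [3/5 + 2/5*3/5, 3/5 + 2/5*1/1) = [21/25, 1/1)
  emit 'f', narrow to [16/25, 19/25)

Answer: 16/25 19/25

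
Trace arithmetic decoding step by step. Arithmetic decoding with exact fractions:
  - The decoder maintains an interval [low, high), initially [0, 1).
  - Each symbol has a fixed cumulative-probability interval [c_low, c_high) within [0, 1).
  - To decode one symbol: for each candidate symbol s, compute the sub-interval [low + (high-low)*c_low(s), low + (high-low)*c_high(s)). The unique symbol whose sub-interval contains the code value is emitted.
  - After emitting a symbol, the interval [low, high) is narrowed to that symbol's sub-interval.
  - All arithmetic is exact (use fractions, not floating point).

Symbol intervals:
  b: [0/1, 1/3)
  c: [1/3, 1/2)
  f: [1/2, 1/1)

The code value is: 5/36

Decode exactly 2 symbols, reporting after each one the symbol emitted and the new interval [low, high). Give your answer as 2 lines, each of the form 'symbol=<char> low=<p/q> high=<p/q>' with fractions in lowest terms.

Answer: symbol=b low=0/1 high=1/3
symbol=c low=1/9 high=1/6

Derivation:
Step 1: interval [0/1, 1/1), width = 1/1 - 0/1 = 1/1
  'b': [0/1 + 1/1*0/1, 0/1 + 1/1*1/3) = [0/1, 1/3) <- contains code 5/36
  'c': [0/1 + 1/1*1/3, 0/1 + 1/1*1/2) = [1/3, 1/2)
  'f': [0/1 + 1/1*1/2, 0/1 + 1/1*1/1) = [1/2, 1/1)
  emit 'b', narrow to [0/1, 1/3)
Step 2: interval [0/1, 1/3), width = 1/3 - 0/1 = 1/3
  'b': [0/1 + 1/3*0/1, 0/1 + 1/3*1/3) = [0/1, 1/9)
  'c': [0/1 + 1/3*1/3, 0/1 + 1/3*1/2) = [1/9, 1/6) <- contains code 5/36
  'f': [0/1 + 1/3*1/2, 0/1 + 1/3*1/1) = [1/6, 1/3)
  emit 'c', narrow to [1/9, 1/6)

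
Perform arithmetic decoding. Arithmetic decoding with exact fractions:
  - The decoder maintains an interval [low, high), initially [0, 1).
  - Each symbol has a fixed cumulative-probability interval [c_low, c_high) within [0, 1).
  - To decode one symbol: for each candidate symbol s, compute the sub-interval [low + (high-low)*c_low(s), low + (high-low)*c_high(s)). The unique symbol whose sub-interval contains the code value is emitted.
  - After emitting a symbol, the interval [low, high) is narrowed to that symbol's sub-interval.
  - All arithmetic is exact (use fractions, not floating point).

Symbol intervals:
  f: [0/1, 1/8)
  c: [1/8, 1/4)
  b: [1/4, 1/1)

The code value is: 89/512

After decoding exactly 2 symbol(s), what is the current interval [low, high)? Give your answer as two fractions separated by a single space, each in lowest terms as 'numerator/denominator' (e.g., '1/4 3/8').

Step 1: interval [0/1, 1/1), width = 1/1 - 0/1 = 1/1
  'f': [0/1 + 1/1*0/1, 0/1 + 1/1*1/8) = [0/1, 1/8)
  'c': [0/1 + 1/1*1/8, 0/1 + 1/1*1/4) = [1/8, 1/4) <- contains code 89/512
  'b': [0/1 + 1/1*1/4, 0/1 + 1/1*1/1) = [1/4, 1/1)
  emit 'c', narrow to [1/8, 1/4)
Step 2: interval [1/8, 1/4), width = 1/4 - 1/8 = 1/8
  'f': [1/8 + 1/8*0/1, 1/8 + 1/8*1/8) = [1/8, 9/64)
  'c': [1/8 + 1/8*1/8, 1/8 + 1/8*1/4) = [9/64, 5/32)
  'b': [1/8 + 1/8*1/4, 1/8 + 1/8*1/1) = [5/32, 1/4) <- contains code 89/512
  emit 'b', narrow to [5/32, 1/4)

Answer: 5/32 1/4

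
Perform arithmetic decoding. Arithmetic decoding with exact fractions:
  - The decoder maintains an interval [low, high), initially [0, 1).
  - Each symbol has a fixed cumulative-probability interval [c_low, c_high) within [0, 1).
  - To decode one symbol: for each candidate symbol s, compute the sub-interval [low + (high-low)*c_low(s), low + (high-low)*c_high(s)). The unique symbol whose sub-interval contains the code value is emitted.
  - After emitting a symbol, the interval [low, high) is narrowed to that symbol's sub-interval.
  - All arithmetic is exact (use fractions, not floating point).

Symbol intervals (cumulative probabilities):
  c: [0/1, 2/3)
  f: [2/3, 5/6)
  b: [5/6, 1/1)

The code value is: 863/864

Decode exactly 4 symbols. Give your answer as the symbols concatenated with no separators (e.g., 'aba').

Step 1: interval [0/1, 1/1), width = 1/1 - 0/1 = 1/1
  'c': [0/1 + 1/1*0/1, 0/1 + 1/1*2/3) = [0/1, 2/3)
  'f': [0/1 + 1/1*2/3, 0/1 + 1/1*5/6) = [2/3, 5/6)
  'b': [0/1 + 1/1*5/6, 0/1 + 1/1*1/1) = [5/6, 1/1) <- contains code 863/864
  emit 'b', narrow to [5/6, 1/1)
Step 2: interval [5/6, 1/1), width = 1/1 - 5/6 = 1/6
  'c': [5/6 + 1/6*0/1, 5/6 + 1/6*2/3) = [5/6, 17/18)
  'f': [5/6 + 1/6*2/3, 5/6 + 1/6*5/6) = [17/18, 35/36)
  'b': [5/6 + 1/6*5/6, 5/6 + 1/6*1/1) = [35/36, 1/1) <- contains code 863/864
  emit 'b', narrow to [35/36, 1/1)
Step 3: interval [35/36, 1/1), width = 1/1 - 35/36 = 1/36
  'c': [35/36 + 1/36*0/1, 35/36 + 1/36*2/3) = [35/36, 107/108)
  'f': [35/36 + 1/36*2/3, 35/36 + 1/36*5/6) = [107/108, 215/216)
  'b': [35/36 + 1/36*5/6, 35/36 + 1/36*1/1) = [215/216, 1/1) <- contains code 863/864
  emit 'b', narrow to [215/216, 1/1)
Step 4: interval [215/216, 1/1), width = 1/1 - 215/216 = 1/216
  'c': [215/216 + 1/216*0/1, 215/216 + 1/216*2/3) = [215/216, 647/648)
  'f': [215/216 + 1/216*2/3, 215/216 + 1/216*5/6) = [647/648, 1295/1296) <- contains code 863/864
  'b': [215/216 + 1/216*5/6, 215/216 + 1/216*1/1) = [1295/1296, 1/1)
  emit 'f', narrow to [647/648, 1295/1296)

Answer: bbbf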